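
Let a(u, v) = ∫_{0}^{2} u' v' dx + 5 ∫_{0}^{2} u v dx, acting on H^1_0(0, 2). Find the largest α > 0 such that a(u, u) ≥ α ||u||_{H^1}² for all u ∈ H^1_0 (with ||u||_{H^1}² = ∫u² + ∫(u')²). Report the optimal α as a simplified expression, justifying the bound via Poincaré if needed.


α = 1

Coercivity of a(·,·) on H^1_0(0, 2) means a(u, u) ≥ α ||u||_{H^1}² for every u ∈ H^1_0.
The interval has length L = 2, and Poincaré/coercivity depend only on L. Here a(u, u) = ∫(u')² + (5)·∫u².
Here c = 5 ≥ 1, so a(u,u) = ∫(u')² + c∫u² ≥ ∫(u')² + ∫u² = ||u||_{H^1}², i.e. α = 1 works. No larger α is possible: a(u,u) ≥ α||u||_{H^1}² means (1−α)∫(u')² ≥ (α−c)∫u², and for the modes u_n = sin(nπ(x−x₀)/L) (x₀ the left endpoint) one has ∫u_n²/∫(u_n')² = (L/(nπ))² → 0, so a(u_n,u_n)/||u_n||_{H^1}² → 1. Hence the optimal constant is α = 1.
Therefore α = 1.


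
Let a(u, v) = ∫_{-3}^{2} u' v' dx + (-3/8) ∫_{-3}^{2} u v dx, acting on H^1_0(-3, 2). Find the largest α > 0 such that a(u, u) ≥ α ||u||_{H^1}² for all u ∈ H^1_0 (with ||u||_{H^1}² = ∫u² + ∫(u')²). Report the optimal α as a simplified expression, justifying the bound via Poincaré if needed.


α = (-75/8 + π^2)/(π^2 + 25)

Coercivity of a(·,·) on H^1_0(-3, 2) means a(u, u) ≥ α ||u||_{H^1}² for every u ∈ H^1_0.
The interval has length L = 5, and Poincaré/coercivity depend only on L. Here a(u, u) = ∫(u')² + (-3/8)·∫u².
Here c = -3/8 < 0 with |c| < (π/L)² = π^2/25, so coercivity still holds. The condition a(u,u) ≥ α||u||_{H^1}² reads (1−α)∫(u')² ≥ (α−c)∫u². Any admissible α is ≤ 1 (rapidly oscillating u have ∫u²/∫(u')² → 0), and α = 1 would force 0 ≥ (1−c)∫u², impossible since c < 1; so 1−α > 0. By the sharp Poincaré inequality on H^1_0 of an interval of length L, ∫(u')² ≥ (π/L)²∫u² with equality for the first sine mode sin(π(x−x₀)/L) (x₀ the left endpoint), so the inequality holds for all u iff (1−α)(π/L)² ≥ α − c, i.e. α ≤ ((π/L)² + c)/((π/L)² + 1) = (1 + c(L/π)²)/(1 + (L/π)²). (Direct route, valid since c ≤ 0: Poincaré gives c∫u² ≥ c(L/π)²∫(u')², so a(u,u) ≥ (1 + c(L/π)²)∫(u')², while ||u||_{H^1}² ≤ (1 + (L/π)²)∫(u')²; dividing yields the same α.) With (π/L)² = π^2/25 and c = -3/8, the largest admissible constant is α = ((π/L)² + c)/((π/L)² + 1).
Simplifying, α = (-75/8 + π^2)/(π^2 + 25).


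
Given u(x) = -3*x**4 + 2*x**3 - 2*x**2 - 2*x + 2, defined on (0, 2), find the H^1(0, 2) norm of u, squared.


||u||_{H^1}^2 = 248512/105

The H^1 norm (squared) on an interval (0, L) is
  ||u||_{H^1}^2 = ∫_0^L u(x)^2 dx + ∫_0^L u'(x)^2 dx.
Compute u'(x) = -12*x**3 + 6*x**2 - 4*x - 2.
Then u(x)^2 = 9*x**8 - 12*x**7 + 16*x**6 + 4*x**5 - 16*x**4 + 16*x**3 - 4*x**2 - 8*x + 4 and u'(x)^2 = 144*x**6 - 144*x**5 + 132*x**4 - 8*x**2 + 16*x + 4.
Integrate each monomial from 0 to 2 using ∫_0^2 c·x^n dx = c·2^(n+1)/(n+1):
  ∫_0^2 u(x)^2 dx = ∫_0^2 (9*x^8 - 12*x^7 + 16*x^6 + 4*x^5 - 16*x^4 + 16*x^3 - 4*x^2 - 8*x + 4) dx. Term by term:
    ∫_0^2 9*x^8 dx = 512;  ∫_0^2 -12*x^7 dx = -384;  ∫_0^2 16*x^6 dx = 2048/7;
    ∫_0^2 4*x^5 dx = 128/3;  ∫_0^2 -16*x^4 dx = -512/5;  ∫_0^2 16*x^3 dx = 64;
    ∫_0^2 -4*x^2 dx = -32/3;  ∫_0^2 -8*x dx = -16;  ∫_0^2 4 dx = 8.
  Sum: 512 − 384 + 2048/7 + 128/3 − 512/5 + 64 − 32/3 − 16 + 8 = 14216/35.
  ∫_0^2 u'(x)^2 dx = ∫_0^2 (144*x^6 - 144*x^5 + 132*x^4 - 8*x^2 + 16*x + 4) dx. Term by term:
    ∫_0^2 144*x^6 dx = 18432/7;  ∫_0^2 -144*x^5 dx = -1536;  ∫_0^2 132*x^4 dx = 4224/5;
    ∫_0^2 -8*x^2 dx = -64/3;  ∫_0^2 16*x dx = 32;  ∫_0^2 4 dx = 8.
  Sum: 18432/7 − 1536 + 4224/5 − 64/3 + 32 + 8 = 205864/105.
Adding: ||u||_{H^1}^2 = 14216/35 + 205864/105 = 248512/105.


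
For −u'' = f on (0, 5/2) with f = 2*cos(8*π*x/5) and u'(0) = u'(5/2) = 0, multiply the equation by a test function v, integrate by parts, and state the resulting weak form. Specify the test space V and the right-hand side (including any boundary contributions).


V = H^1(0, 5/2) (no boundary constraint on v; u is determined up to an additive constant); weak form: ∫_0^5/2 u'v' dx = ∫_0^5/2 (2*cos(8*π*x/5)) v dx for all v ∈ V.

Multiply both sides by a test function v and integrate from 0 to 5/2:
  ∫_0^5/2 −u''(x) v(x) dx = ∫_0^5/2 f(x) v(x) dx.
Integrate the LHS by parts once:
  ∫_0^5/2 −u'' v dx = −[u'(x) v(x)]_0^5/2 + ∫_0^5/2 u'(x) v'(x) dx.
Thus ∫_0^5/2 u'(x) v'(x) dx = ∫_0^5/2 f(x) v(x) dx + [u'(x) v(x)]_0^5/2.
Choose V so that boundary terms are either known or forced to vanish.
u has homogeneous Neumann: u'(0) = u'(5/2) = 0. So [u' v]_0^5/2 = 0·v(5/2) − 0·v(0) = 0 for any v; take V = H^1(0, 5/2).
Weak formulation: find u (satisfying any essential BC) such that ∫_0^5/2 u'(x) v'(x) dx = ∫_0^5/2 f v dx for all v ∈ V (homogeneous Neumann, so boundary terms vanish).
Substituting f(x) = 2*cos(8*π*x/5), the right-hand side is ∫_0^5/2 (2*cos(8*π*x/5)) v dx.
Compatibility check (pure Neumann): taking v ≡ 1 ∈ V gives 0 = ∫_0^5/2 f dx + (0) − (0), i.e. ∫_0^5/2 f dx must equal u'(0) − u'(5/2) = 0. Indeed ∫_0^5/2 (2*cos(8*π*x/5)) dx = 0, so the data are compatible. The solution is then unique only up to an additive constant (fix it e.g. by requiring ∫_0^5/2 u dx = 0).


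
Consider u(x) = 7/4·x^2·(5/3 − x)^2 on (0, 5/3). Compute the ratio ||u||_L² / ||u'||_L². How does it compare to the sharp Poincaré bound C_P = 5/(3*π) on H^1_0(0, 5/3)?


||u||_L² / ||u'||_L² = 5*sqrt(3)/18 < C_P = 5/(3*π).

u(x) = 7/4·x^2·(5/3 − x)^2, so u'(x) = 7*x*(3*x - 5)*(6*x - 5)/18.
u(x) = 7/4·x^2·(5/3 − x)^2 vanishes at x = 0 and x = 5/3, so u ∈ H^1_0(0, 5/3). Differentiate via the product rule and integrate the resulting polynomials term by term.
  ∫_0^5/3 u² dx = ∫_0^5/3 (49*x^8/16 - 245*x^7/12 + 1225*x^6/24 - 6125*x^5/108 + 30625*x^4/1296) dx. Term by term:
    ∫_0^5/3 49*x^8/16 dx = 95703125/2834352;  ∫_0^5/3 -245*x^7/12 dx = -95703125/629856;  ∫_0^5/3 1225*x^6/24 dx = 13671875/52488;
    ∫_0^5/3 -6125*x^5/108 dx = -95703125/472392;  ∫_0^5/3 30625*x^4/1296 dx = 19140625/314928.
  Sum: 95703125/2834352 − 95703125/629856 + 13671875/52488 − 95703125/472392 + 19140625/314928 = 2734375/5668704.
  ∫_0^5/3 (u')² dx = ∫_0^5/3 (49*x^6 - 245*x^5 + 15925*x^4/36 - 6125*x^3/18 + 30625*x^2/324) dx. Term by term:
    ∫_0^5/3 49*x^6 dx = 546875/2187;  ∫_0^5/3 -245*x^5 dx = -3828125/4374;  ∫_0^5/3 15925*x^4/36 dx = 9953125/8748;
    ∫_0^5/3 -6125*x^3/18 dx = -3828125/5832;  ∫_0^5/3 30625*x^2/324 dx = 3828125/26244.
  Sum: 546875/2187 − 3828125/4374 + 9953125/8748 − 3828125/5832 + 3828125/26244 = 109375/52488.
∫_0^5/3 u² dx = 2734375/5668704, so ||u||_L² = 625*sqrt(42)/5832.
∫_0^5/3 (u')² dx = 109375/52488, so ||u'||_L² = 125*sqrt(14)/324.
Ratio ||u||_L² / ||u'||_L² = 5*sqrt(3)/18.
Sharp Poincaré constant on H^1_0(0, 5/3) is C_P = L/π = 5/(3*π), achieved by sin(3*π/5·x).
A polynomial bump cannot attain the sharp Poincaré constant (only the first sine eigenfunction does), so the ratio is strictly less than C_P, consistent with ||u||_L² ≤ C_P ||u'||_L².


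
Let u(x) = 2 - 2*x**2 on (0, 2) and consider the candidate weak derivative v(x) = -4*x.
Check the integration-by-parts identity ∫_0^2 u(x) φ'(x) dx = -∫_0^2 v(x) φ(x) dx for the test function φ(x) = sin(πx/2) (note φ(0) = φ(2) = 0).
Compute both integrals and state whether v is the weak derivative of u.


LHS = 16/π, RHS = 16/π. Yes, v = u' weakly.

u(x) = 2 - 2*x**2, classical derivative u'(x) = -4*x.
φ(x) = sin(πx/2), so φ'(x) = π*cos(π*x/2)/2.
Note φ(0) = φ(2) = 0, so the boundary term u·φ vanishes.
LHS = ∫_0^2 u(x) φ'(x) dx = ∫_0^2 (-π*x^2*cos(π*x/2) + π*cos(π*x/2)) dx. Term by term:
  ∫_0^2 π*cos(π*x/2) dx = 0;  ∫_0^2 -π*x^2*cos(π*x/2) dx = 16/π.
Sum: 0 + 16/π = 16/π.
So LHS = 16/π.
∫_0^2 v(x) φ(x) dx = ∫_0^2 (-4*x*sin(π*x/2)) dx. Term by term:
  ∫_0^2 -4*x*sin(π*x/2) dx = -16/π.
So RHS = -∫_0^2 v(x) φ(x) dx = 16/π.
LHS = RHS, so the identity holds for this test φ.
Moreover u is smooth here and v(x) = u'(x) = -4*x pointwise, so the identity holds for every test function. Hence v is the weak derivative of u.


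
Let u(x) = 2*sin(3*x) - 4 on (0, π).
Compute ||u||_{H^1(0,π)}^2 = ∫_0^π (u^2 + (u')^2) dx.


||u||_{H^1(0,π)}^2 = -32/3 + 36*π

u'(x) = 6*cos(3*x).
Expand u² and (u')² and integrate term by term on (0, π), using: for integers n ≥ 1, ∫_0^π sin²(nx) dx = ∫_0^π cos²(nx) dx = π/2; for n ≠ n', ∫_0^π sin(nx)sin(n'x) dx = ∫_0^π cos(nx)cos(n'x) dx = 0; and by product-to-sum, ∫_0^π sin(nx)cos(n'x) dx = ½∫_0^π [sin((n+n')x) + sin((n−n')x)] dx, which is 0 when n+n' is even and 2n/(n²−n'²) when n+n' is odd (it need not vanish on (0, π)). For the constant mode: ∫_0^π 1 dx = π, ∫_0^π cos(nx) dx = 0, ∫_0^π sin(nx) dx = (1−(−1)^n)/n.
  u² squared terms: (-4)²·∫1 dx = 16·π = 16*π;  (2)²·∫sin(3x)² dx = 4·π/2 = 2*π.
  u² cross terms: 2·(-4)·(2)·∫1·sin(3x) dx = -16·(2/3) = -32/3.
  So ∫_0^π u² dx = 16*π + 2*π − 32/3 = -32/3 + 18*π.
  (u')² squared terms: (6)²·∫cos(3x)² dx = 36·π/2 = 18*π.
  So ∫_0^π (u')² dx = 18*π.
||u||_{H^1}^2 = (-32/3 + 18*π) + (18*π) = -32/3 + 36*π.


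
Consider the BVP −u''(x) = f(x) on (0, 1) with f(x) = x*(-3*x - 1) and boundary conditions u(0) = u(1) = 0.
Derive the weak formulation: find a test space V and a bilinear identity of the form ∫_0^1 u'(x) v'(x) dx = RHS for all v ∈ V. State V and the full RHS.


V = H^1_0(0, 1) (so v(0) = v(1) = 0); weak form: ∫_0^1 u'v' dx = ∫_0^1 (x*(-3*x - 1)) v dx for all v ∈ V.

Multiply both sides by a test function v and integrate from 0 to 1:
  ∫_0^1 −u''(x) v(x) dx = ∫_0^1 f(x) v(x) dx.
Integrate the LHS by parts once:
  ∫_0^1 −u'' v dx = −[u'(x) v(x)]_0^1 + ∫_0^1 u'(x) v'(x) dx.
Thus ∫_0^1 u'(x) v'(x) dx = ∫_0^1 f(x) v(x) dx + [u'(x) v(x)]_0^1.
Choose V so that boundary terms are either known or forced to vanish.
u is Dirichlet: u(0) = u(1) = 0. Let V = H^1_0(0, 1); then v(0) = v(1) = 0, and [u' v]_0^1 = 0.
Weak formulation: find u (satisfying any essential BC) such that ∫_0^1 u'(x) v'(x) dx = ∫_0^1 f v dx for all v ∈ V.
Substituting f(x) = x*(-3*x - 1), the right-hand side is ∫_0^1 (x*(-3*x - 1)) v dx.


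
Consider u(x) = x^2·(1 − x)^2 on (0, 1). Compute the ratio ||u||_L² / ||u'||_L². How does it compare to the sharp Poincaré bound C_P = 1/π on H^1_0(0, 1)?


||u||_L² / ||u'||_L² = sqrt(3)/6 < C_P = 1/π.

u(x) = x^2·(1 − x)^2, so u'(x) = 2*x*(x - 1)*(2*x - 1).
u(x) = x^2·(1 − x)^2 vanishes at x = 0 and x = 1, so u ∈ H^1_0(0, 1). Differentiate via the product rule and integrate the resulting polynomials term by term.
  ∫_0^1 u² dx = ∫_0^1 (x^8 - 4*x^7 + 6*x^6 - 4*x^5 + x^4) dx. Term by term:
    ∫_0^1 x^8 dx = 1/9;  ∫_0^1 -4*x^7 dx = -1/2;  ∫_0^1 6*x^6 dx = 6/7;
    ∫_0^1 -4*x^5 dx = -2/3;  ∫_0^1 x^4 dx = 1/5.
  Sum: 1/9 − 1/2 + 6/7 − 2/3 + 1/5 = 1/630.
  ∫_0^1 (u')² dx = ∫_0^1 (16*x^6 - 48*x^5 + 52*x^4 - 24*x^3 + 4*x^2) dx. Term by term:
    ∫_0^1 16*x^6 dx = 16/7;  ∫_0^1 -48*x^5 dx = -8;  ∫_0^1 52*x^4 dx = 52/5;
    ∫_0^1 -24*x^3 dx = -6;  ∫_0^1 4*x^2 dx = 4/3.
  Sum: 16/7 − 8 + 52/5 − 6 + 4/3 = 2/105.
∫_0^1 u² dx = 1/630, so ||u||_L² = sqrt(70)/210.
∫_0^1 (u')² dx = 2/105, so ||u'||_L² = sqrt(210)/105.
Ratio ||u||_L² / ||u'||_L² = sqrt(3)/6.
Sharp Poincaré constant on H^1_0(0, 1) is C_P = L/π = 1/π, achieved by sin(π·x).
A polynomial bump cannot attain the sharp Poincaré constant (only the first sine eigenfunction does), so the ratio is strictly less than C_P, consistent with ||u||_L² ≤ C_P ||u'||_L².


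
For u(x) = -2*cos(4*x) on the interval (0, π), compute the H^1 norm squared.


||u||_{H^1(0,π)}^2 = 34*π

u'(x) = 8*sin(4*x).
Expand u² and (u')² and integrate term by term on (0, π), using: for integers n ≥ 1, ∫_0^π sin²(nx) dx = ∫_0^π cos²(nx) dx = π/2; for n ≠ n', ∫_0^π sin(nx)sin(n'x) dx = ∫_0^π cos(nx)cos(n'x) dx = 0; and by product-to-sum, ∫_0^π sin(nx)cos(n'x) dx = ½∫_0^π [sin((n+n')x) + sin((n−n')x)] dx, which is 0 when n+n' is even and 2n/(n²−n'²) when n+n' is odd (it need not vanish on (0, π)).
  u² squared terms: (-2)²·∫cos(4x)² dx = 4·π/2 = 2*π.
  So ∫_0^π u² dx = 2*π.
  (u')² squared terms: (8)²·∫sin(4x)² dx = 64·π/2 = 32*π.
  So ∫_0^π (u')² dx = 32*π.
||u||_{H^1}^2 = (2*π) + (32*π) = 34*π.


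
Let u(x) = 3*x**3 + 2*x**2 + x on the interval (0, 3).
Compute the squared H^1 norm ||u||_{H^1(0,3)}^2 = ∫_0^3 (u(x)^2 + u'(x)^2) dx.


||u||_{H^1}^2 = 370491/35

The H^1 norm (squared) on an interval (0, L) is
  ||u||_{H^1}^2 = ∫_0^L u(x)^2 dx + ∫_0^L u'(x)^2 dx.
Compute u'(x) = 9*x**2 + 4*x + 1.
Then u(x)^2 = 9*x**6 + 12*x**5 + 10*x**4 + 4*x**3 + x**2 and u'(x)^2 = 81*x**4 + 72*x**3 + 34*x**2 + 8*x + 1.
Integrate each monomial from 0 to 3 using ∫_0^3 c·x^n dx = c·3^(n+1)/(n+1):
  ∫_0^3 u(x)^2 dx = ∫_0^3 (9*x^6 + 12*x^5 + 10*x^4 + 4*x^3 + x^2) dx. Term by term:
    ∫_0^3 9*x^6 dx = 19683/7;  ∫_0^3 12*x^5 dx = 1458;  ∫_0^3 10*x^4 dx = 486;
    ∫_0^3 4*x^3 dx = 81;  ∫_0^3 x^2 dx = 9.
  Sum: 19683/7 + 1458 + 486 + 81 + 9 = 33921/7.
  ∫_0^3 u'(x)^2 dx = ∫_0^3 (81*x^4 + 72*x^3 + 34*x^2 + 8*x + 1) dx. Term by term:
    ∫_0^3 81*x^4 dx = 19683/5;  ∫_0^3 72*x^3 dx = 1458;  ∫_0^3 34*x^2 dx = 306;
    ∫_0^3 8*x dx = 36;  ∫_0^3 1 dx = 3.
  Sum: 19683/5 + 1458 + 306 + 36 + 3 = 28698/5.
Adding: ||u||_{H^1}^2 = 33921/7 + 28698/5 = 370491/35.


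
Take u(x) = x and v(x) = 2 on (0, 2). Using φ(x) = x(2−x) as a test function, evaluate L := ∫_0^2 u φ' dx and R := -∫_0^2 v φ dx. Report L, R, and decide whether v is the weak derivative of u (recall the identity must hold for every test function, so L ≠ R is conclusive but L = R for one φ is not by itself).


LHS = -4/3, RHS = -8/3. No, v is not the weak derivative of u.

u(x) = x, classical derivative u'(x) = 1.
φ(x) = x(2−x), so φ'(x) = 2 - 2*x.
Note φ(0) = φ(2) = 0, so the boundary term u·φ vanishes.
LHS = ∫_0^2 u(x) φ'(x) dx = ∫_0^2 (-2*x^2 + 2*x) dx. Term by term:
  ∫_0^2 -2*x^2 dx = -16/3;  ∫_0^2 2*x dx = 4.
Sum: -16/3 + 4 = -4/3.
So LHS = -4/3.
∫_0^2 v(x) φ(x) dx = ∫_0^2 (-2*x^2 + 4*x) dx. Term by term:
  ∫_0^2 -2*x^2 dx = -16/3;  ∫_0^2 4*x dx = 8.
Sum: -16/3 + 8 = 8/3.
So RHS = -∫_0^2 v(x) φ(x) dx = -8/3.
LHS − RHS = 4/3 ≠ 0, so the identity fails.
(For a valid weak derivative the identity must hold for EVERY test function, in particular this one. The failure shows v is NOT the weak derivative of u.)
Correct weak derivative would be u'(x) = 1.


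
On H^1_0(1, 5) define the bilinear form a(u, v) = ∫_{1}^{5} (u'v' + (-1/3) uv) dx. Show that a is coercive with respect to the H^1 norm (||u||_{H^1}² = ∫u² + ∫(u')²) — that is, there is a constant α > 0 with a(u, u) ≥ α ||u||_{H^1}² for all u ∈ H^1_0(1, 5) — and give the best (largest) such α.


α = (-16/3 + π^2)/(π^2 + 16)

Coercivity of a(·,·) on H^1_0(1, 5) means a(u, u) ≥ α ||u||_{H^1}² for every u ∈ H^1_0.
The interval has length L = 4, and Poincaré/coercivity depend only on L. Here a(u, u) = ∫(u')² + (-1/3)·∫u².
Here c = -1/3 < 0 with |c| < (π/L)² = π^2/16, so coercivity still holds. The condition a(u,u) ≥ α||u||_{H^1}² reads (1−α)∫(u')² ≥ (α−c)∫u². Any admissible α is ≤ 1 (rapidly oscillating u have ∫u²/∫(u')² → 0), and α = 1 would force 0 ≥ (1−c)∫u², impossible since c < 1; so 1−α > 0. By the sharp Poincaré inequality on H^1_0 of an interval of length L, ∫(u')² ≥ (π/L)²∫u² with equality for the first sine mode sin(π(x−x₀)/L) (x₀ the left endpoint), so the inequality holds for all u iff (1−α)(π/L)² ≥ α − c, i.e. α ≤ ((π/L)² + c)/((π/L)² + 1) = (1 + c(L/π)²)/(1 + (L/π)²). (Direct route, valid since c ≤ 0: Poincaré gives c∫u² ≥ c(L/π)²∫(u')², so a(u,u) ≥ (1 + c(L/π)²)∫(u')², while ||u||_{H^1}² ≤ (1 + (L/π)²)∫(u')²; dividing yields the same α.) With (π/L)² = π^2/16 and c = -1/3, the largest admissible constant is α = ((π/L)² + c)/((π/L)² + 1).
Simplifying, α = (-16/3 + π^2)/(π^2 + 16).


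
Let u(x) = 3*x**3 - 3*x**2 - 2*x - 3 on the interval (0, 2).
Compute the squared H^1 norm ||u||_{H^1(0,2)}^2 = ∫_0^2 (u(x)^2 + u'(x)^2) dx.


||u||_{H^1}^2 = 18106/105

The H^1 norm (squared) on an interval (0, L) is
  ||u||_{H^1}^2 = ∫_0^L u(x)^2 dx + ∫_0^L u'(x)^2 dx.
Compute u'(x) = 9*x**2 - 6*x - 2.
Then u(x)^2 = 9*x**6 - 18*x**5 - 3*x**4 - 6*x**3 + 22*x**2 + 12*x + 9 and u'(x)^2 = 81*x**4 - 108*x**3 + 24*x + 4.
Integrate each monomial from 0 to 2 using ∫_0^2 c·x^n dx = c·2^(n+1)/(n+1):
  ∫_0^2 u(x)^2 dx = ∫_0^2 (9*x^6 - 18*x^5 - 3*x^4 - 6*x^3 + 22*x^2 + 12*x + 9) dx. Term by term:
    ∫_0^2 9*x^6 dx = 1152/7;  ∫_0^2 -18*x^5 dx = -192;  ∫_0^2 -3*x^4 dx = -96/5;
    ∫_0^2 -6*x^3 dx = -24;  ∫_0^2 22*x^2 dx = 176/3;  ∫_0^2 12*x dx = 24;
    ∫_0^2 9 dx = 18.
  Sum: 1152/7 − 192 − 96/5 − 24 + 176/3 + 24 + 18 = 3154/105.
  ∫_0^2 u'(x)^2 dx = ∫_0^2 (81*x^4 - 108*x^3 + 24*x + 4) dx. Term by term:
    ∫_0^2 81*x^4 dx = 2592/5;  ∫_0^2 -108*x^3 dx = -432;  ∫_0^2 24*x dx = 48;
    ∫_0^2 4 dx = 8.
  Sum: 2592/5 − 432 + 48 + 8 = 712/5.
Adding: ||u||_{H^1}^2 = 3154/105 + 712/5 = 18106/105.


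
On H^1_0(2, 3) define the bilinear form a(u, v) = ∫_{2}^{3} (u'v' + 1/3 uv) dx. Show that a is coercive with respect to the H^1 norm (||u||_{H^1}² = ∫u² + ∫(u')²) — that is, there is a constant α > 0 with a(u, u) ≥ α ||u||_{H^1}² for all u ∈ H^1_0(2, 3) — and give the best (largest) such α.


α = (1/3 + π^2)/(1 + π^2)

Coercivity of a(·,·) on H^1_0(2, 3) means a(u, u) ≥ α ||u||_{H^1}² for every u ∈ H^1_0.
The interval has length L = 1, and Poincaré/coercivity depend only on L. Here a(u, u) = ∫(u')² + (1/3)·∫u².
Here 0 < c = 1/3 < 1. The condition a(u,u) ≥ α||u||_{H^1}² reads (1−α)∫(u')² ≥ (α−c)∫u². Any admissible α is ≤ 1 (rapidly oscillating u have ∫u²/∫(u')² → 0), and α = 1 would force 0 ≥ (1−c)∫u², impossible since c < 1; so 1−α > 0. By the sharp Poincaré inequality on H^1_0 of an interval of length L, ∫(u')² ≥ (π/L)²∫u² with equality for the first sine mode sin(π(x−x₀)/L) (x₀ the left endpoint), so the inequality holds for all u iff (1−α)(π/L)² ≥ α − c, i.e. α ≤ ((π/L)² + c)/((π/L)² + 1) = (1 + c(L/π)²)/(1 + (L/π)²). With (π/L)² = π^2 and c = 1/3, the largest admissible constant is α = ((π/L)² + c)/((π/L)² + 1).
Simplifying, α = (1/3 + π^2)/(1 + π^2).


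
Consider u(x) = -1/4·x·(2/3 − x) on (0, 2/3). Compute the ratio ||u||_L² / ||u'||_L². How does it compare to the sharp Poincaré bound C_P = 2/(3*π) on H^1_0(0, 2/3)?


||u||_L² / ||u'||_L² = sqrt(10)/15 < C_P = 2/(3*π).

u(x) = -1/4·x·(2/3 − x), so u'(x) = x/2 - 1/6.
u(x) = -1/4·x·(2/3 − x) vanishes at x = 0 and x = 2/3, so u ∈ H^1_0(0, 2/3). Differentiate via the product rule and integrate the resulting polynomials term by term.
  ∫_0^2/3 u² dx = ∫_0^2/3 (x^4/16 - x^3/12 + x^2/36) dx. Term by term:
    ∫_0^2/3 x^4/16 dx = 2/1215;  ∫_0^2/3 -x^3/12 dx = -1/243;  ∫_0^2/3 x^2/36 dx = 2/729.
  Sum: 2/1215 − 1/243 + 2/729 = 1/3645.
  ∫_0^2/3 (u')² dx = ∫_0^2/3 (x^2/4 - x/6 + 1/36) dx. Term by term:
    ∫_0^2/3 x^2/4 dx = 2/81;  ∫_0^2/3 -x/6 dx = -1/27;  ∫_0^2/3 1/36 dx = 1/54.
  Sum: 2/81 − 1/27 + 1/54 = 1/162.
∫_0^2/3 u² dx = 1/3645, so ||u||_L² = sqrt(5)/135.
∫_0^2/3 (u')² dx = 1/162, so ||u'||_L² = sqrt(2)/18.
Ratio ||u||_L² / ||u'||_L² = sqrt(10)/15.
Sharp Poincaré constant on H^1_0(0, 2/3) is C_P = L/π = 2/(3*π), achieved by sin(3*π/2·x).
A polynomial bump cannot attain the sharp Poincaré constant (only the first sine eigenfunction does), so the ratio is strictly less than C_P, consistent with ||u||_L² ≤ C_P ||u'||_L².


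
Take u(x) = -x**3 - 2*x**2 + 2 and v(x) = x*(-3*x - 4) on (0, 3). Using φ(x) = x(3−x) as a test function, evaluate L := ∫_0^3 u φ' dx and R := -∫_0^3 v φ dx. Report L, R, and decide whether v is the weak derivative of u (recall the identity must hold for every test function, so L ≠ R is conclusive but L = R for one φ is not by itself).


LHS = 1269/20, RHS = 1269/20. Yes, v = u' weakly.

u(x) = -x**3 - 2*x**2 + 2, classical derivative u'(x) = -3*x**2 - 4*x.
φ(x) = x(3−x), so φ'(x) = 3 - 2*x.
Note φ(0) = φ(3) = 0, so the boundary term u·φ vanishes.
LHS = ∫_0^3 u(x) φ'(x) dx = ∫_0^3 (2*x^4 + x^3 - 6*x^2 - 4*x + 6) dx. Term by term:
  ∫_0^3 2*x^4 dx = 486/5;  ∫_0^3 x^3 dx = 81/4;  ∫_0^3 -6*x^2 dx = -54;
  ∫_0^3 -4*x dx = -18;  ∫_0^3 6 dx = 18.
Sum: 486/5 + 81/4 − 54 − 18 + 18 = 1269/20.
So LHS = 1269/20.
∫_0^3 v(x) φ(x) dx = ∫_0^3 (3*x^4 - 5*x^3 - 12*x^2) dx. Term by term:
  ∫_0^3 3*x^4 dx = 729/5;  ∫_0^3 -5*x^3 dx = -405/4;  ∫_0^3 -12*x^2 dx = -108.
Sum: 729/5 − 405/4 − 108 = -1269/20.
So RHS = -∫_0^3 v(x) φ(x) dx = 1269/20.
LHS = RHS, so the identity holds for this test φ.
Moreover u is smooth here and v(x) = u'(x) = -3*x**2 - 4*x pointwise, so the identity holds for every test function. Hence v is the weak derivative of u.


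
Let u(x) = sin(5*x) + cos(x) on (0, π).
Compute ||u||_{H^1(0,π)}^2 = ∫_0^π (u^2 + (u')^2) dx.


||u||_{H^1(0,π)}^2 = 14*π

u'(x) = -sin(x) + 5*cos(5*x).
Expand u² and (u')² and integrate term by term on (0, π), using: for integers n ≥ 1, ∫_0^π sin²(nx) dx = ∫_0^π cos²(nx) dx = π/2; for n ≠ n', ∫_0^π sin(nx)sin(n'x) dx = ∫_0^π cos(nx)cos(n'x) dx = 0; and by product-to-sum, ∫_0^π sin(nx)cos(n'x) dx = ½∫_0^π [sin((n+n')x) + sin((n−n')x)] dx, which is 0 when n+n' is even and 2n/(n²−n'²) when n+n' is odd (it need not vanish on (0, π)).
  u² squared terms: (1)²·∫cos(x)² dx = 1·π/2 = π/2;  (1)²·∫sin(5x)² dx = 1·π/2 = π/2.
  u² cross terms: 2·(1)·(1)·∫cos(x)·sin(5x) dx = 2·(0) = 0.
  So ∫_0^π u² dx = π/2 + π/2 + 0 = π.
  (u')² squared terms: (-1)²·∫sin(x)² dx = 1·π/2 = π/2;  (5)²·∫cos(5x)² dx = 25·π/2 = 25*π/2.
  (u')² cross terms: 2·(-1)·(5)·∫sin(x)·cos(5x) dx = -10·(0) = 0.
  So ∫_0^π (u')² dx = π/2 + 25*π/2 + 0 = 13*π.
||u||_{H^1}^2 = (π) + (13*π) = 14*π.


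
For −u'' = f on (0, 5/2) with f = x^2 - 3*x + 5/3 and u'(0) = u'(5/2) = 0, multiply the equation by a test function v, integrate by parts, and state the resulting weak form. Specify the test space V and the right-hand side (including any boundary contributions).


V = H^1(0, 5/2) (no boundary constraint on v; u is determined up to an additive constant); weak form: ∫_0^5/2 u'v' dx = ∫_0^5/2 (x^2 - 3*x + 5/3) v dx for all v ∈ V.

Multiply both sides by a test function v and integrate from 0 to 5/2:
  ∫_0^5/2 −u''(x) v(x) dx = ∫_0^5/2 f(x) v(x) dx.
Integrate the LHS by parts once:
  ∫_0^5/2 −u'' v dx = −[u'(x) v(x)]_0^5/2 + ∫_0^5/2 u'(x) v'(x) dx.
Thus ∫_0^5/2 u'(x) v'(x) dx = ∫_0^5/2 f(x) v(x) dx + [u'(x) v(x)]_0^5/2.
Choose V so that boundary terms are either known or forced to vanish.
u has homogeneous Neumann: u'(0) = u'(5/2) = 0. So [u' v]_0^5/2 = 0·v(5/2) − 0·v(0) = 0 for any v; take V = H^1(0, 5/2).
Weak formulation: find u (satisfying any essential BC) such that ∫_0^5/2 u'(x) v'(x) dx = ∫_0^5/2 f v dx for all v ∈ V (homogeneous Neumann, so boundary terms vanish).
Substituting f(x) = x^2 - 3*x + 5/3, the right-hand side is ∫_0^5/2 (x^2 - 3*x + 5/3) v dx.
Compatibility check (pure Neumann): taking v ≡ 1 ∈ V gives 0 = ∫_0^5/2 f dx + (0) − (0), i.e. ∫_0^5/2 f dx must equal u'(0) − u'(5/2) = 0. Indeed ∫_0^5/2 (x^2 - 3*x + 5/3) dx = 0, so the data are compatible. The solution is then unique only up to an additive constant (fix it e.g. by requiring ∫_0^5/2 u dx = 0).


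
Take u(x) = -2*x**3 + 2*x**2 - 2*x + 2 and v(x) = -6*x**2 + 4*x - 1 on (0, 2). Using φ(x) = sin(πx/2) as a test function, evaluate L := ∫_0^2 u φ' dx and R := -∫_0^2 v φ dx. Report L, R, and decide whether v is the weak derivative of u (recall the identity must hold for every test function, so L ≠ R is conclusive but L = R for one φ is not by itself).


LHS = -192/π^3 + 40/π, RHS = -192/π^3 + 36/π. No, v is not the weak derivative of u.

u(x) = -2*x**3 + 2*x**2 - 2*x + 2, classical derivative u'(x) = -6*x**2 + 4*x - 2.
φ(x) = sin(πx/2), so φ'(x) = π*cos(π*x/2)/2.
Note φ(0) = φ(2) = 0, so the boundary term u·φ vanishes.
LHS = ∫_0^2 u(x) φ'(x) dx = ∫_0^2 (-π*x^3*cos(π*x/2) + π*x^2*cos(π*x/2) - π*x*cos(π*x/2) + π*cos(π*x/2)) dx. Term by term:
  ∫_0^2 π*cos(π*x/2) dx = 0;  ∫_0^2 π*x^2*cos(π*x/2) dx = -16/π;  ∫_0^2 -π*x*cos(π*x/2) dx = 8/π;
  ∫_0^2 -π*x^3*cos(π*x/2) dx = -192/π^3 + 48/π.
Sum: 0 − 16/π + 8/π + -192/π^3 + 48/π = -192/π^3 + 40/π.
So LHS = -192/π^3 + 40/π.
∫_0^2 v(x) φ(x) dx = ∫_0^2 (-6*x^2*sin(π*x/2) + 4*x*sin(π*x/2) - sin(π*x/2)) dx. Term by term:
  ∫_0^2 -sin(π*x/2) dx = -4/π;  ∫_0^2 -6*x^2*sin(π*x/2) dx = -48/π + 192/π^3;  ∫_0^2 4*x*sin(π*x/2) dx = 16/π.
Sum: -4/π + -48/π + 192/π^3 + 16/π = -36/π + 192/π^3.
So RHS = -∫_0^2 v(x) φ(x) dx = -192/π^3 + 36/π.
LHS − RHS = 4/π ≠ 0, so the identity fails.
(For a valid weak derivative the identity must hold for EVERY test function, in particular this one. The failure shows v is NOT the weak derivative of u.)
Correct weak derivative would be u'(x) = -6*x**2 + 4*x - 2.


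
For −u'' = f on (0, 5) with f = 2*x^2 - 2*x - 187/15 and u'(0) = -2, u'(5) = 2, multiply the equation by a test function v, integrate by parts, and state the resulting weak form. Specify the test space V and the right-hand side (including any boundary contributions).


V = H^1(0, 5) (v unrestricted at boundary; u is determined up to an additive constant); weak form: ∫_0^5 u'v' dx = ∫_0^5 (2*x^2 - 2*x - 187/15) v dx + 2·v(5) + 2·v(0) for all v ∈ V.

Multiply both sides by a test function v and integrate from 0 to 5:
  ∫_0^5 −u''(x) v(x) dx = ∫_0^5 f(x) v(x) dx.
Integrate the LHS by parts once:
  ∫_0^5 −u'' v dx = −[u'(x) v(x)]_0^5 + ∫_0^5 u'(x) v'(x) dx.
Thus ∫_0^5 u'(x) v'(x) dx = ∫_0^5 f(x) v(x) dx + [u'(x) v(x)]_0^5.
Choose V so that boundary terms are either known or forced to vanish.
u has inhomogeneous Neumann u'(0) = -2, u'(5) = 2. [u' v]_0^5 = (2)·v(5) − (-2)·v(0) = 2·v(5) + 2·v(0). Take V = H^1(0, 5); boundary term becomes part of RHS.
Weak formulation: find u (satisfying any essential BC) such that ∫_0^5 u'(x) v'(x) dx = ∫_0^5 f v dx + 2·v(5) + 2·v(0) for all v ∈ V (Neumann data are natural BCs: they enter the RHS as boundary terms).
Substituting f(x) = 2*x^2 - 2*x - 187/15, the right-hand side is ∫_0^5 (2*x^2 - 2*x - 187/15) v dx + 2·v(5) + 2·v(0).
Compatibility check (pure Neumann): taking v ≡ 1 ∈ V gives 0 = ∫_0^5 f dx + (2) − (-2), i.e. ∫_0^5 f dx must equal u'(0) − u'(5) = -4. Indeed ∫_0^5 (2*x^2 - 2*x - 187/15) dx = -4, so the data are compatible. The solution is then unique only up to an additive constant (fix it e.g. by requiring ∫_0^5 u dx = 0).


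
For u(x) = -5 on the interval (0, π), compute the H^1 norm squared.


||u||_{H^1(0,π)}^2 = 25*π

u'(x) = 0.
Expand u² and (u')² and integrate term by term on (0, π), using: for integers n ≥ 1, ∫_0^π sin²(nx) dx = ∫_0^π cos²(nx) dx = π/2; for n ≠ n', ∫_0^π sin(nx)sin(n'x) dx = ∫_0^π cos(nx)cos(n'x) dx = 0; and by product-to-sum, ∫_0^π sin(nx)cos(n'x) dx = ½∫_0^π [sin((n+n')x) + sin((n−n')x)] dx, which is 0 when n+n' is even and 2n/(n²−n'²) when n+n' is odd (it need not vanish on (0, π)). For the constant mode: ∫_0^π 1 dx = π, ∫_0^π cos(nx) dx = 0, ∫_0^π sin(nx) dx = (1−(−1)^n)/n.
  u² squared terms: (-5)²·∫1 dx = 25·π = 25*π.
  So ∫_0^π u² dx = 25*π.
  u' ≡ 0, so ∫_0^π (u')² dx = 0.
||u||_{H^1}^2 = (25*π) + (0) = 25*π.


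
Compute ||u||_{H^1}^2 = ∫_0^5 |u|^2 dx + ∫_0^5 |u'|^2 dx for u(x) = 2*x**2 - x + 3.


||u||_{H^1}^2 = 8875/3

The H^1 norm (squared) on an interval (0, L) is
  ||u||_{H^1}^2 = ∫_0^L u(x)^2 dx + ∫_0^L u'(x)^2 dx.
Compute u'(x) = 4*x - 1.
Then u(x)^2 = 4*x**4 - 4*x**3 + 13*x**2 - 6*x + 9 and u'(x)^2 = 16*x**2 - 8*x + 1.
Integrate each monomial from 0 to 5 using ∫_0^5 c·x^n dx = c·5^(n+1)/(n+1):
  ∫_0^5 u(x)^2 dx = ∫_0^5 (4*x^4 - 4*x^3 + 13*x^2 - 6*x + 9) dx. Term by term:
    ∫_0^5 4*x^4 dx = 2500;  ∫_0^5 -4*x^3 dx = -625;  ∫_0^5 13*x^2 dx = 1625/3;
    ∫_0^5 -6*x dx = -75;  ∫_0^5 9 dx = 45.
  Sum: 2500 − 625 + 1625/3 − 75 + 45 = 7160/3.
  ∫_0^5 u'(x)^2 dx = ∫_0^5 (16*x^2 - 8*x + 1) dx. Term by term:
    ∫_0^5 16*x^2 dx = 2000/3;  ∫_0^5 -8*x dx = -100;  ∫_0^5 1 dx = 5.
  Sum: 2000/3 − 100 + 5 = 1715/3.
Adding: ||u||_{H^1}^2 = 7160/3 + 1715/3 = 8875/3.


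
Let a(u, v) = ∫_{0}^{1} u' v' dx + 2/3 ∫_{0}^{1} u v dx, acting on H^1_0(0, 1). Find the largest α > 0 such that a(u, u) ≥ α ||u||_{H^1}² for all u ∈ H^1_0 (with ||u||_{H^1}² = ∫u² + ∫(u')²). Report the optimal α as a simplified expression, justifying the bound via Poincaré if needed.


α = (2/3 + π^2)/(1 + π^2)

Coercivity of a(·,·) on H^1_0(0, 1) means a(u, u) ≥ α ||u||_{H^1}² for every u ∈ H^1_0.
The interval has length L = 1, and Poincaré/coercivity depend only on L. Here a(u, u) = ∫(u')² + (2/3)·∫u².
Here 0 < c = 2/3 < 1. The condition a(u,u) ≥ α||u||_{H^1}² reads (1−α)∫(u')² ≥ (α−c)∫u². Any admissible α is ≤ 1 (rapidly oscillating u have ∫u²/∫(u')² → 0), and α = 1 would force 0 ≥ (1−c)∫u², impossible since c < 1; so 1−α > 0. By the sharp Poincaré inequality on H^1_0 of an interval of length L, ∫(u')² ≥ (π/L)²∫u² with equality for the first sine mode sin(π(x−x₀)/L) (x₀ the left endpoint), so the inequality holds for all u iff (1−α)(π/L)² ≥ α − c, i.e. α ≤ ((π/L)² + c)/((π/L)² + 1) = (1 + c(L/π)²)/(1 + (L/π)²). With (π/L)² = π^2 and c = 2/3, the largest admissible constant is α = ((π/L)² + c)/((π/L)² + 1).
Simplifying, α = (2/3 + π^2)/(1 + π^2).


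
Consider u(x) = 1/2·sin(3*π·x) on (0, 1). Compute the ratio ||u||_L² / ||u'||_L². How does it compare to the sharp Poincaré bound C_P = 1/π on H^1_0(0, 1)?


||u||_L² / ||u'||_L² = 1/(3*π) < C_P = 1/π.

u(x) = 1/2·sin(3*π·x), so u'(x) = 3*π*cos(3*π*x)/2.
Writing u(x) = A·sin(kπx/L) with A = 1/2 and k = 3, use ∫_0^L sin²(kπx/L) dx = L/2 and ∫_0^L cos²(kπx/L) dx = L/2.
u² = 1/4·sin²(3*π·x) and (u')² = 9*π^2/4·cos²(3*π·x), and each of sin², cos² integrates to L/2 = 1/2 over (0, 1).
∫_0^1 u² dx = 1/8, so ||u||_L² = sqrt(2)/4.
∫_0^1 (u')² dx = 9*π^2/8, so ||u'||_L² = 3*sqrt(2)*π/4.
Ratio ||u||_L² / ||u'||_L² = 1/(3*π).
Sharp Poincaré constant on H^1_0(0, 1) is C_P = L/π = 1/π, achieved by sin(π·x).
This is the k = 3 harmonic; the ratio L/(kπ) is strictly less than C_P = L/π, consistent with the sharp inequality ||u||_L² ≤ C_P ||u'||_L².


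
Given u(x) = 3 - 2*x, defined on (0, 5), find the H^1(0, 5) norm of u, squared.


||u||_{H^1}^2 = 245/3

The H^1 norm (squared) on an interval (0, L) is
  ||u||_{H^1}^2 = ∫_0^L u(x)^2 dx + ∫_0^L u'(x)^2 dx.
Compute u'(x) = -2.
Then u(x)^2 = 4*x**2 - 12*x + 9 and u'(x)^2 = 4.
Integrate each monomial from 0 to 5 using ∫_0^5 c·x^n dx = c·5^(n+1)/(n+1):
  ∫_0^5 u(x)^2 dx = ∫_0^5 (4*x^2 - 12*x + 9) dx. Term by term:
    ∫_0^5 4*x^2 dx = 500/3;  ∫_0^5 -12*x dx = -150;  ∫_0^5 9 dx = 45.
  Sum: 500/3 − 150 + 45 = 185/3.
  ∫_0^5 u'(x)^2 dx = ∫_0^5 (4) dx. Term by term:
    ∫_0^5 4 dx = 20.
Adding: ||u||_{H^1}^2 = 185/3 + 20 = 245/3.


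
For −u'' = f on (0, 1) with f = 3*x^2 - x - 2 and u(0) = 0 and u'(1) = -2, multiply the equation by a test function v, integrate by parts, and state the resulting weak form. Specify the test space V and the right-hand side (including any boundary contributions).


V = {v ∈ H^1(0, 1) : v(0) = 0} (test functions vanish at x = 0 where u is specified); weak form: ∫_0^1 u'v' dx = ∫_0^1 (3*x^2 - x - 2) v dx − 2·v(1) for all v ∈ V.

Multiply both sides by a test function v and integrate from 0 to 1:
  ∫_0^1 −u''(x) v(x) dx = ∫_0^1 f(x) v(x) dx.
Integrate the LHS by parts once:
  ∫_0^1 −u'' v dx = −[u'(x) v(x)]_0^1 + ∫_0^1 u'(x) v'(x) dx.
Thus ∫_0^1 u'(x) v'(x) dx = ∫_0^1 f(x) v(x) dx + [u'(x) v(x)]_0^1.
Choose V so that boundary terms are either known or forced to vanish.
Mixed BC: u(0) = 0 (Dirichlet) and u'(1) = -2 (Neumann). Define V = {v ∈ H^1(0, 1) : v(0) = 0}. Then [u' v]_0^1 = u'(1)·v(1) − u'(0)·0 = − 2·v(1).
Weak formulation: find u (satisfying any essential BC) such that ∫_0^1 u'(x) v'(x) dx = ∫_0^1 f v dx − 2·v(1) for all v ∈ V (Dirichlet at 0 absorbed into V; Neumann datum at x = 1 contributes the boundary term).
Substituting f(x) = 3*x^2 - x - 2, the right-hand side is ∫_0^1 (3*x^2 - x - 2) v dx − 2·v(1).


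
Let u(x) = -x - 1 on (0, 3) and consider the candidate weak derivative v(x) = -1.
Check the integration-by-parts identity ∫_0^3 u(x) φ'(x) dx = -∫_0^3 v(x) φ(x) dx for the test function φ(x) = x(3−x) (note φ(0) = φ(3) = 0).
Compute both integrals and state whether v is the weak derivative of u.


LHS = 9/2, RHS = 9/2. Yes, v = u' weakly.

u(x) = -x - 1, classical derivative u'(x) = -1.
φ(x) = x(3−x), so φ'(x) = 3 - 2*x.
Note φ(0) = φ(3) = 0, so the boundary term u·φ vanishes.
LHS = ∫_0^3 u(x) φ'(x) dx = ∫_0^3 (2*x^2 - x - 3) dx. Term by term:
  ∫_0^3 2*x^2 dx = 18;  ∫_0^3 -x dx = -9/2;  ∫_0^3 -3 dx = -9.
Sum: 18 − 9/2 − 9 = 9/2.
So LHS = 9/2.
∫_0^3 v(x) φ(x) dx = ∫_0^3 (x^2 - 3*x) dx. Term by term:
  ∫_0^3 x^2 dx = 9;  ∫_0^3 -3*x dx = -27/2.
Sum: 9 − 27/2 = -9/2.
So RHS = -∫_0^3 v(x) φ(x) dx = 9/2.
LHS = RHS, so the identity holds for this test φ.
Moreover u is smooth here and v(x) = u'(x) = -1 pointwise, so the identity holds for every test function. Hence v is the weak derivative of u.


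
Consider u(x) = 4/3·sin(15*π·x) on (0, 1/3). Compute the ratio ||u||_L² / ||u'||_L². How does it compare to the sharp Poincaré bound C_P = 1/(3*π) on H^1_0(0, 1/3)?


||u||_L² / ||u'||_L² = 1/(15*π) < C_P = 1/(3*π).

u(x) = 4/3·sin(15*π·x), so u'(x) = 20*π*cos(15*π*x).
Writing u(x) = A·sin(kπx/L) with A = 4/3 and k = 5, use ∫_0^L sin²(kπx/L) dx = L/2 and ∫_0^L cos²(kπx/L) dx = L/2.
u² = 16/9·sin²(15*π·x) and (u')² = 400*π^2·cos²(15*π·x), and each of sin², cos² integrates to L/2 = 1/6 over (0, 1/3).
∫_0^1/3 u² dx = 8/27, so ||u||_L² = 2*sqrt(6)/9.
∫_0^1/3 (u')² dx = 200*π^2/3, so ||u'||_L² = 10*sqrt(6)*π/3.
Ratio ||u||_L² / ||u'||_L² = 1/(15*π).
Sharp Poincaré constant on H^1_0(0, 1/3) is C_P = L/π = 1/(3*π), achieved by sin(3*π·x).
This is the k = 5 harmonic; the ratio L/(kπ) is strictly less than C_P = L/π, consistent with the sharp inequality ||u||_L² ≤ C_P ||u'||_L².


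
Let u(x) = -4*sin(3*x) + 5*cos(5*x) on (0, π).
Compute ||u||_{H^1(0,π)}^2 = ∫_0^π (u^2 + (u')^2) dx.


||u||_{H^1(0,π)}^2 = 405*π

u'(x) = -25*sin(5*x) - 12*cos(3*x).
Expand u² and (u')² and integrate term by term on (0, π), using: for integers n ≥ 1, ∫_0^π sin²(nx) dx = ∫_0^π cos²(nx) dx = π/2; for n ≠ n', ∫_0^π sin(nx)sin(n'x) dx = ∫_0^π cos(nx)cos(n'x) dx = 0; and by product-to-sum, ∫_0^π sin(nx)cos(n'x) dx = ½∫_0^π [sin((n+n')x) + sin((n−n')x)] dx, which is 0 when n+n' is even and 2n/(n²−n'²) when n+n' is odd (it need not vanish on (0, π)).
  u² squared terms: (-4)²·∫sin(3x)² dx = 16·π/2 = 8*π;  (5)²·∫cos(5x)² dx = 25·π/2 = 25*π/2.
  u² cross terms: 2·(-4)·(5)·∫sin(3x)·cos(5x) dx = -40·(0) = 0.
  So ∫_0^π u² dx = 8*π + 25*π/2 + 0 = 41*π/2.
  (u')² squared terms: (-25)²·∫sin(5x)² dx = 625·π/2 = 625*π/2;  (-12)²·∫cos(3x)² dx = 144·π/2 = 72*π.
  (u')² cross terms: 2·(-25)·(-12)·∫sin(5x)·cos(3x) dx = 600·(0) = 0.
  So ∫_0^π (u')² dx = 625*π/2 + 72*π + 0 = 769*π/2.
||u||_{H^1}^2 = (41*π/2) + (769*π/2) = 405*π.


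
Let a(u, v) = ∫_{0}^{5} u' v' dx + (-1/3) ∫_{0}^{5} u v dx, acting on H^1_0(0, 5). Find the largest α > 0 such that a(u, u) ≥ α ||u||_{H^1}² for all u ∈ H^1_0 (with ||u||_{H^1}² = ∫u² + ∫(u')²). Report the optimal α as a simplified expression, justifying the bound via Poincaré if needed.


α = (-25/3 + π^2)/(π^2 + 25)

Coercivity of a(·,·) on H^1_0(0, 5) means a(u, u) ≥ α ||u||_{H^1}² for every u ∈ H^1_0.
The interval has length L = 5, and Poincaré/coercivity depend only on L. Here a(u, u) = ∫(u')² + (-1/3)·∫u².
Here c = -1/3 < 0 with |c| < (π/L)² = π^2/25, so coercivity still holds. The condition a(u,u) ≥ α||u||_{H^1}² reads (1−α)∫(u')² ≥ (α−c)∫u². Any admissible α is ≤ 1 (rapidly oscillating u have ∫u²/∫(u')² → 0), and α = 1 would force 0 ≥ (1−c)∫u², impossible since c < 1; so 1−α > 0. By the sharp Poincaré inequality on H^1_0 of an interval of length L, ∫(u')² ≥ (π/L)²∫u² with equality for the first sine mode sin(π(x−x₀)/L) (x₀ the left endpoint), so the inequality holds for all u iff (1−α)(π/L)² ≥ α − c, i.e. α ≤ ((π/L)² + c)/((π/L)² + 1) = (1 + c(L/π)²)/(1 + (L/π)²). (Direct route, valid since c ≤ 0: Poincaré gives c∫u² ≥ c(L/π)²∫(u')², so a(u,u) ≥ (1 + c(L/π)²)∫(u')², while ||u||_{H^1}² ≤ (1 + (L/π)²)∫(u')²; dividing yields the same α.) With (π/L)² = π^2/25 and c = -1/3, the largest admissible constant is α = ((π/L)² + c)/((π/L)² + 1).
Simplifying, α = (-25/3 + π^2)/(π^2 + 25).


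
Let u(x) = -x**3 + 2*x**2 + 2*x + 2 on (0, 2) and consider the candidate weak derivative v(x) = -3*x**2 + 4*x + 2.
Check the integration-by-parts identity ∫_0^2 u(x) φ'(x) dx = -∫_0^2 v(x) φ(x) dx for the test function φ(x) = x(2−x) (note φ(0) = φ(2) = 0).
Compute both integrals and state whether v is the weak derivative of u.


LHS = -16/5, RHS = -16/5. Yes, v = u' weakly.

u(x) = -x**3 + 2*x**2 + 2*x + 2, classical derivative u'(x) = -3*x**2 + 4*x + 2.
φ(x) = x(2−x), so φ'(x) = 2 - 2*x.
Note φ(0) = φ(2) = 0, so the boundary term u·φ vanishes.
LHS = ∫_0^2 u(x) φ'(x) dx = ∫_0^2 (2*x^4 - 6*x^3 + 4) dx. Term by term:
  ∫_0^2 2*x^4 dx = 64/5;  ∫_0^2 -6*x^3 dx = -24;  ∫_0^2 4 dx = 8.
Sum: 64/5 − 24 + 8 = -16/5.
So LHS = -16/5.
∫_0^2 v(x) φ(x) dx = ∫_0^2 (3*x^4 - 10*x^3 + 6*x^2 + 4*x) dx. Term by term:
  ∫_0^2 3*x^4 dx = 96/5;  ∫_0^2 -10*x^3 dx = -40;  ∫_0^2 6*x^2 dx = 16;
  ∫_0^2 4*x dx = 8.
Sum: 96/5 − 40 + 16 + 8 = 16/5.
So RHS = -∫_0^2 v(x) φ(x) dx = -16/5.
LHS = RHS, so the identity holds for this test φ.
Moreover u is smooth here and v(x) = u'(x) = -3*x**2 + 4*x + 2 pointwise, so the identity holds for every test function. Hence v is the weak derivative of u.


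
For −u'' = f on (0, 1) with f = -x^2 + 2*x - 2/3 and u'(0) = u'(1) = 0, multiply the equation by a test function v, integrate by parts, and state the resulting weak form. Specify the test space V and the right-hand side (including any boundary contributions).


V = H^1(0, 1) (no boundary constraint on v; u is determined up to an additive constant); weak form: ∫_0^1 u'v' dx = ∫_0^1 (-x^2 + 2*x - 2/3) v dx for all v ∈ V.

Multiply both sides by a test function v and integrate from 0 to 1:
  ∫_0^1 −u''(x) v(x) dx = ∫_0^1 f(x) v(x) dx.
Integrate the LHS by parts once:
  ∫_0^1 −u'' v dx = −[u'(x) v(x)]_0^1 + ∫_0^1 u'(x) v'(x) dx.
Thus ∫_0^1 u'(x) v'(x) dx = ∫_0^1 f(x) v(x) dx + [u'(x) v(x)]_0^1.
Choose V so that boundary terms are either known or forced to vanish.
u has homogeneous Neumann: u'(0) = u'(1) = 0. So [u' v]_0^1 = 0·v(1) − 0·v(0) = 0 for any v; take V = H^1(0, 1).
Weak formulation: find u (satisfying any essential BC) such that ∫_0^1 u'(x) v'(x) dx = ∫_0^1 f v dx for all v ∈ V (homogeneous Neumann, so boundary terms vanish).
Substituting f(x) = -x^2 + 2*x - 2/3, the right-hand side is ∫_0^1 (-x^2 + 2*x - 2/3) v dx.
Compatibility check (pure Neumann): taking v ≡ 1 ∈ V gives 0 = ∫_0^1 f dx + (0) − (0), i.e. ∫_0^1 f dx must equal u'(0) − u'(1) = 0. Indeed ∫_0^1 (-x^2 + 2*x - 2/3) dx = 0, so the data are compatible. The solution is then unique only up to an additive constant (fix it e.g. by requiring ∫_0^1 u dx = 0).
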